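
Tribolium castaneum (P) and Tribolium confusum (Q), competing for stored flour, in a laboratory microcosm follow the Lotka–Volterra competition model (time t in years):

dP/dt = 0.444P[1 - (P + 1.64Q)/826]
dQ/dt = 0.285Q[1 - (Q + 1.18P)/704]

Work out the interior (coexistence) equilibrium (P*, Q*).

P* ≈ 351, Q* ≈ 289

Setting both brackets to zero gives the nullclines P + 1.64Q = 826 and 1.18P + Q = 704.
Substituting Q = 704 - 1.18P into the first: P(1 - 1.64·1.18) = 826 - 1.64·704.
So P* = -329/-0.935 = 351, and then Q* = 704 - 1.18·351 = 289.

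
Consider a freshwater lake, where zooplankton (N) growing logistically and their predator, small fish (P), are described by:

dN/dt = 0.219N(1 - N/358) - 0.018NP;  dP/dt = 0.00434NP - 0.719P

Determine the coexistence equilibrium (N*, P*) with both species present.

From dP/dt = 0 with P > 0: 0.00434N* = 0.719, so N* = 166.
Substitute into dN/dt = 0: 0.219(1 - 166/358) = 0.018P*.
The bracket is 0.537, giving P* = 0.118/0.018 = 6.54.

N* ≈ 166, P* ≈ 6.54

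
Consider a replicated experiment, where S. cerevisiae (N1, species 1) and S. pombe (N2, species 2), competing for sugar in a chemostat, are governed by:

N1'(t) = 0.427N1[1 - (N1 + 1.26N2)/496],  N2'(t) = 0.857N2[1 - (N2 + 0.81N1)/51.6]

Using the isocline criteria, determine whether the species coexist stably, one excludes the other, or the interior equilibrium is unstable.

species 1 excludes species 2

Compare the nullcline intercepts: K1/α12 = 496/1.26 = 394 > K2 = 51.6; K2/α21 = 51.6/0.81 = 63.7 < K1 = 496.
Since the inequalities point opposite ways, species 1 can invade but species 2 cannot.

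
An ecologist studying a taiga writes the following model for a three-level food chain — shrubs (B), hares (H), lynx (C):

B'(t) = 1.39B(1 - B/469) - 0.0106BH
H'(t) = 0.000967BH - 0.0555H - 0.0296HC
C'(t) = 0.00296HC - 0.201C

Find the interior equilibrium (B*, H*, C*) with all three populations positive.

B* ≈ 226, H* ≈ 67.9, C* ≈ 5.51

From dC/dt = 0: 0.00296H* = 0.201, so H* = 67.9.
From dB/dt = 0: 1.39(1 - B*/469) = 0.0106·67.9, giving B* = 469·(1 - 0.518) = 226.
From dH/dt = 0: 0.000967·226 - 0.0555 = 0.0296C*, so C* = 0.163/0.0296 = 5.51.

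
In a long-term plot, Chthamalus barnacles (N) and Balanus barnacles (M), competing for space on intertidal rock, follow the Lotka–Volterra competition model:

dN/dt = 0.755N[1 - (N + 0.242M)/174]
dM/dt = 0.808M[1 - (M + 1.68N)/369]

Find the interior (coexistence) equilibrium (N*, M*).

Setting both brackets to zero gives the nullclines N + 0.242M = 174 and 1.68N + M = 369.
Substituting M = 369 - 1.68N into the first: N(1 - 0.242·1.68) = 174 - 0.242·369.
So N* = 84.7/0.593 = 143, and then M* = 369 - 1.68·143 = 129.

N* ≈ 143, M* ≈ 129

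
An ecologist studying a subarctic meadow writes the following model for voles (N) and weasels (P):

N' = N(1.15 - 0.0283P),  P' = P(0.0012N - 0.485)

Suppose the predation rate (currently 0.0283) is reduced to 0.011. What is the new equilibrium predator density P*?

P* ≈ 105

At the interior fixed point, setting dN/dt = 0 with N > 0 fixes P* = (prey growth rate)/(NP coefficient) — independent of the other coefficients.
With the change, P* = 1.15/0.011 = 105; it rises from 40.6.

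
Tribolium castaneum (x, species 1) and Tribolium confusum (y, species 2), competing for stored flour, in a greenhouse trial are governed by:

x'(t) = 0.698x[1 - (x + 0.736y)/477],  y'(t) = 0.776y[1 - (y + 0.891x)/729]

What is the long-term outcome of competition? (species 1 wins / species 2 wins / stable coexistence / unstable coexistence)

Compare the nullcline intercepts: K1/α12 = 477/0.736 = 648 < K2 = 729; K2/α21 = 729/0.891 = 818 > K1 = 477.
Since the inequalities point opposite ways, species 2 can invade but species 1 cannot.

species 2 excludes species 1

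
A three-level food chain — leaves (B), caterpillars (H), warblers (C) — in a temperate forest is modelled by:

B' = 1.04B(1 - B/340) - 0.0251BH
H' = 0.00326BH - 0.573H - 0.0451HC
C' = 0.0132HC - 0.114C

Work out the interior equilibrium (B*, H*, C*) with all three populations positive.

From dC/dt = 0: 0.0132H* = 0.114, so H* = 8.64.
From dB/dt = 0: 1.04(1 - B*/340) = 0.0251·8.64, giving B* = 340·(1 - 0.208) = 269.
From dH/dt = 0: 0.00326·269 - 0.573 = 0.0451C*, so C* = 0.304/0.0451 = 6.75.

B* ≈ 269, H* ≈ 8.64, C* ≈ 6.75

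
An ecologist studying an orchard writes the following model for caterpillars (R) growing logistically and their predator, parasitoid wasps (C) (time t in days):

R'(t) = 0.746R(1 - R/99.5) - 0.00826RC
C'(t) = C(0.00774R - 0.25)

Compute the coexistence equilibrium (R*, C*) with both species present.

R* ≈ 32.3, C* ≈ 61

From dC/dt = 0 with C > 0: 0.00774R* = 0.25, so R* = 32.3.
Substitute into dR/dt = 0: 0.746(1 - 32.3/99.5) = 0.00826C*.
The bracket is 0.675, giving C* = 0.504/0.00826 = 61.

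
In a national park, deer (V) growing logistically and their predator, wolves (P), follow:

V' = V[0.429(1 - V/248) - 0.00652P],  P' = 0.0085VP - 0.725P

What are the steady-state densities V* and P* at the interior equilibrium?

V* ≈ 85.3, P* ≈ 43.2

From dP/dt = 0 with P > 0: 0.0085V* = 0.725, so V* = 85.3.
Substitute into dV/dt = 0: 0.429(1 - 85.3/248) = 0.00652P*.
The bracket is 0.656, giving P* = 0.281/0.00652 = 43.2.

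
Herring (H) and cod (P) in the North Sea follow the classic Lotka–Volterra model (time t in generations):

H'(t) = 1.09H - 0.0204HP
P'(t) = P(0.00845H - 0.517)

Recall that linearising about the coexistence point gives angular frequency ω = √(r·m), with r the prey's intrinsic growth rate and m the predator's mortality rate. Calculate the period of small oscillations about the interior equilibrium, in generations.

Here r = 1.09 and m = 0.517, so r·m = 0.564.
ω = √0.564 = 0.751 per generation, hence T = 2π/ω ≈ 8.37 generations.

T ≈ 8.37 generations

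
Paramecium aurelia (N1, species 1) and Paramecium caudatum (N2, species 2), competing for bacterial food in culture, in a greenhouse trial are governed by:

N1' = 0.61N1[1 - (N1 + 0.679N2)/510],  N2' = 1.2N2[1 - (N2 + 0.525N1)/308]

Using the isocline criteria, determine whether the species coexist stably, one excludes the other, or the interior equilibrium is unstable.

stable coexistence

Compare the nullcline intercepts: K1/α12 = 510/0.679 = 751 > K2 = 308; K2/α21 = 308/0.525 = 587 > K1 = 510.
Since both inequalities hold, each species can invade when rare, so the interior equilibrium is stable.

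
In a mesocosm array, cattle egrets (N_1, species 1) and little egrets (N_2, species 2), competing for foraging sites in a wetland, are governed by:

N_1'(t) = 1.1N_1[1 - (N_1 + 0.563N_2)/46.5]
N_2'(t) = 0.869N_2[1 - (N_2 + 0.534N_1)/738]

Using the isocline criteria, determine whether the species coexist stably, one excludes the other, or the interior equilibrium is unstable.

species 2 excludes species 1

Compare the nullcline intercepts: K1/α12 = 46.5/0.563 = 82.6 < K2 = 738; K2/α21 = 738/0.534 = 1380 > K1 = 46.5.
Since the inequalities point opposite ways, species 2 can invade but species 1 cannot.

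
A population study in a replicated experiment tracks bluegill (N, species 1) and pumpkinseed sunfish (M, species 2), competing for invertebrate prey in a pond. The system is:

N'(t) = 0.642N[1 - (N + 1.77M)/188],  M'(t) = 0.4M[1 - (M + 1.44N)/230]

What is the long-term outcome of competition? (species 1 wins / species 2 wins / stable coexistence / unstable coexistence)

Compare the nullcline intercepts: K1/α12 = 188/1.77 = 106 < K2 = 230; K2/α21 = 230/1.44 = 160 < K1 = 188.
Since both are reversed, neither can invade when rare; the interior point is a saddle.

unstable coexistence (outcome depends on initial conditions)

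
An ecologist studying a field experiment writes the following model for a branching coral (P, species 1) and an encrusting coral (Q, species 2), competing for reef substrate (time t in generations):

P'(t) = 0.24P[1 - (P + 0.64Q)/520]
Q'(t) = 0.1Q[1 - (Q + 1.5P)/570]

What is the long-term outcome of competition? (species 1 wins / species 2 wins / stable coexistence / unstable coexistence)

Compare the nullcline intercepts: K1/α12 = 520/0.64 = 812 > K2 = 570; K2/α21 = 570/1.5 = 380 < K1 = 520.
Since the inequalities point opposite ways, species 1 can invade but species 2 cannot.

species 1 excludes species 2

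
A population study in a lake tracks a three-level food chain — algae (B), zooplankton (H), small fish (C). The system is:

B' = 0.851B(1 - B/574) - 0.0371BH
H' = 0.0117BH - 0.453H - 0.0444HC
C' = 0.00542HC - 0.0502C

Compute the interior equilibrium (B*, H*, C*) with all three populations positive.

B* ≈ 342, H* ≈ 9.26, C* ≈ 80

From dC/dt = 0: 0.00542H* = 0.0502, so H* = 9.26.
From dB/dt = 0: 0.851(1 - B*/574) = 0.0371·9.26, giving B* = 574·(1 - 0.404) = 342.
From dH/dt = 0: 0.0117·342 - 0.453 = 0.0444C*, so C* = 3.55/0.0444 = 80.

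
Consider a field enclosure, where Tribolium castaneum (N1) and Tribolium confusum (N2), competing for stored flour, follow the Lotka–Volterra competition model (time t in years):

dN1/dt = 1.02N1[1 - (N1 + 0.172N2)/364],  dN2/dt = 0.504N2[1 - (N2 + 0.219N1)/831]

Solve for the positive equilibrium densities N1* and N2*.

N1* ≈ 230, N2* ≈ 781

Setting both brackets to zero gives the nullclines N1 + 0.172N2 = 364 and 0.219N1 + N2 = 831.
Substituting N2 = 831 - 0.219N1 into the first: N1(1 - 0.172·0.219) = 364 - 0.172·831.
So N1* = 221/0.962 = 230, and then N2* = 831 - 0.219·230 = 781.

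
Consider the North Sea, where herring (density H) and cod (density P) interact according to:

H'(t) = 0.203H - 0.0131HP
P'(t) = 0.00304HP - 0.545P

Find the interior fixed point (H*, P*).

H* ≈ 179, P* ≈ 15.5

Set dP/dt = 0 with P > 0: 0.00304H - 0.545 = 0, so H* = 0.545/0.00304 = 179.
Set dH/dt = 0 with H > 0: 0.203 - 0.0131P = 0, so P* = 0.203/0.0131 = 15.5.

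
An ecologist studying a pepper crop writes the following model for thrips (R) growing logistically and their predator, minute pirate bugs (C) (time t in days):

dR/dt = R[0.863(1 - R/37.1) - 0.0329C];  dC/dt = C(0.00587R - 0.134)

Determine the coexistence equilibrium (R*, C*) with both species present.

From dC/dt = 0 with C > 0: 0.00587R* = 0.134, so R* = 22.8.
Substitute into dR/dt = 0: 0.863(1 - 22.8/37.1) = 0.0329C*.
The bracket is 0.385, giving C* = 0.332/0.0329 = 10.1.

R* ≈ 22.8, C* ≈ 10.1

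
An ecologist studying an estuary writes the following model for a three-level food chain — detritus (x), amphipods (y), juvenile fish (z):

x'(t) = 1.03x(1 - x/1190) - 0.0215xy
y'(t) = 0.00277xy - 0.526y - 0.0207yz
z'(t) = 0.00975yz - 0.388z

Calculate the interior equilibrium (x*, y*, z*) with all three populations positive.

x* ≈ 202, y* ≈ 39.8, z* ≈ 1.55

From dz/dt = 0: 0.00975y* = 0.388, so y* = 39.8.
From dx/dt = 0: 1.03(1 - x*/1190) = 0.0215·39.8, giving x* = 1190·(1 - 0.831) = 202.
From dy/dt = 0: 0.00277·202 - 0.526 = 0.0207z*, so z* = 0.0322/0.0207 = 1.55.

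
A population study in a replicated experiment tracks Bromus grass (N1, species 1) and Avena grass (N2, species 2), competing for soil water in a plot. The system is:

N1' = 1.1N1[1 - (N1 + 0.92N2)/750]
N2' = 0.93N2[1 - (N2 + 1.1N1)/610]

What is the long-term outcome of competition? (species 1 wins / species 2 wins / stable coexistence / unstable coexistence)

species 1 excludes species 2

Compare the nullcline intercepts: K1/α12 = 750/0.92 = 815 > K2 = 610; K2/α21 = 610/1.1 = 555 < K1 = 750.
Since the inequalities point opposite ways, species 1 can invade but species 2 cannot.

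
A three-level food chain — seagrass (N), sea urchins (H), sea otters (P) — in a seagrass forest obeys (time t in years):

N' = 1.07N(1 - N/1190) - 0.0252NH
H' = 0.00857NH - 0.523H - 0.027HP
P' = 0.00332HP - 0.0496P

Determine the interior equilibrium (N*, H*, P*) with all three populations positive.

N* ≈ 771, H* ≈ 14.9, P* ≈ 225

From dP/dt = 0: 0.00332H* = 0.0496, so H* = 14.9.
From dN/dt = 0: 1.07(1 - N*/1190) = 0.0252·14.9, giving N* = 1190·(1 - 0.352) = 771.
From dH/dt = 0: 0.00857·771 - 0.523 = 0.027P*, so P* = 6.09/0.027 = 225.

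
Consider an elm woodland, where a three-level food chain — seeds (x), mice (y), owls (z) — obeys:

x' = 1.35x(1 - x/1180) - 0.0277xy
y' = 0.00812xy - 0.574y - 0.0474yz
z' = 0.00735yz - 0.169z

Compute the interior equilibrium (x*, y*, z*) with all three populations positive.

From dz/dt = 0: 0.00735y* = 0.169, so y* = 23.
From dx/dt = 0: 1.35(1 - x*/1180) = 0.0277·23, giving x* = 1180·(1 - 0.472) = 623.
From dy/dt = 0: 0.00812·623 - 0.574 = 0.0474z*, so z* = 4.49/0.0474 = 94.7.

x* ≈ 623, y* ≈ 23, z* ≈ 94.7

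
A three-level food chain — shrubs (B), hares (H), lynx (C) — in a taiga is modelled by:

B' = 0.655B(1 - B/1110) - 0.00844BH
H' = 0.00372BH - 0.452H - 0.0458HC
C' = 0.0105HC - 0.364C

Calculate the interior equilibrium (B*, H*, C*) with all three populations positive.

B* ≈ 614, H* ≈ 34.7, C* ≈ 40

From dC/dt = 0: 0.0105H* = 0.364, so H* = 34.7.
From dB/dt = 0: 0.655(1 - B*/1110) = 0.00844·34.7, giving B* = 1110·(1 - 0.447) = 614.
From dH/dt = 0: 0.00372·614 - 0.452 = 0.0458C*, so C* = 1.83/0.0458 = 40.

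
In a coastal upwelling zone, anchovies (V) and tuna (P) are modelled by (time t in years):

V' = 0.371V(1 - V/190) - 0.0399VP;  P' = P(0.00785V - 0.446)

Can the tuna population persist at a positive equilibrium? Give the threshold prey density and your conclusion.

Threshold V = 56.8; K > 56.8, so yes, the predator persists.

The predator equation gives dP/dt > 0 only when V > 0.446/0.00785 = 56.8.
Without the predator, V → K = 190. Since 190 > 56.8, the predator can invade and persist.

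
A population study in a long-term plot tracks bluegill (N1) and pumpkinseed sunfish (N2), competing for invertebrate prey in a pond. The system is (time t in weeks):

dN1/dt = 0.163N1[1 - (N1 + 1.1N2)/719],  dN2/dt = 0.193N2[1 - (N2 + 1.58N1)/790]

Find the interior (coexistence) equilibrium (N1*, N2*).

N1* ≈ 203, N2* ≈ 469

Setting both brackets to zero gives the nullclines N1 + 1.1N2 = 719 and 1.58N1 + N2 = 790.
Substituting N2 = 790 - 1.58N1 into the first: N1(1 - 1.1·1.58) = 719 - 1.1·790.
So N1* = -150/-0.738 = 203, and then N2* = 790 - 1.58·203 = 469.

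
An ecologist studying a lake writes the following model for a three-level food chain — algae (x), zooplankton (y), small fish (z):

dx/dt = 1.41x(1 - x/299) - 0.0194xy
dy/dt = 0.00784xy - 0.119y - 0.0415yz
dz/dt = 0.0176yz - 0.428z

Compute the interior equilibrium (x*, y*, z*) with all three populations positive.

x* ≈ 199, y* ≈ 24.3, z* ≈ 34.7

From dz/dt = 0: 0.0176y* = 0.428, so y* = 24.3.
From dx/dt = 0: 1.41(1 - x*/299) = 0.0194·24.3, giving x* = 299·(1 - 0.335) = 199.
From dy/dt = 0: 0.00784·199 - 0.119 = 0.0415z*, so z* = 1.44/0.0415 = 34.7.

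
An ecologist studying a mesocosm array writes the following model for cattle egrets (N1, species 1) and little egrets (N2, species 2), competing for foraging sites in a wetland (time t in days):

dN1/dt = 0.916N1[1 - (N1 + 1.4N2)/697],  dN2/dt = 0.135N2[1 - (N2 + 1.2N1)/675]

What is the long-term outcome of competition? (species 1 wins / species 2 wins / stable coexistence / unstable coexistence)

Compare the nullcline intercepts: K1/α12 = 697/1.4 = 498 < K2 = 675; K2/α21 = 675/1.2 = 562 < K1 = 697.
Since both are reversed, neither can invade when rare; the interior point is a saddle.

unstable coexistence (outcome depends on initial conditions)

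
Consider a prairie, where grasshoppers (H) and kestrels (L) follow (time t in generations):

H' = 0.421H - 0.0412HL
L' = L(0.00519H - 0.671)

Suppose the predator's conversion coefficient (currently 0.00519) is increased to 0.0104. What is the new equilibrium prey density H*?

H* ≈ 64.5

At the interior fixed point, setting dL/dt = 0 with L > 0 fixes H* = (predator death rate)/(HL coefficient) — independent of the other coefficients.
With the change, H* = 0.671/0.0104 = 64.5; it falls from 129.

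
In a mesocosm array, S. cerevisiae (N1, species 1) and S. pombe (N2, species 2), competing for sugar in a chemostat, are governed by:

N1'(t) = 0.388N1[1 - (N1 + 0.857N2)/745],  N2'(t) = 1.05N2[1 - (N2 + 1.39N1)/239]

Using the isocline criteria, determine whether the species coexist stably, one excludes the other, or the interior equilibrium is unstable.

species 1 excludes species 2

Compare the nullcline intercepts: K1/α12 = 745/0.857 = 869 > K2 = 239; K2/α21 = 239/1.39 = 172 < K1 = 745.
Since the inequalities point opposite ways, species 1 can invade but species 2 cannot.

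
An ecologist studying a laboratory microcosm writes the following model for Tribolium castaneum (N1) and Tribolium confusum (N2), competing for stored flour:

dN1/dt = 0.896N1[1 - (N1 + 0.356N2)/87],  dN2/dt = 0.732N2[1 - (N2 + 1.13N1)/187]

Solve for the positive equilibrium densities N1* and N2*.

N1* ≈ 34.2, N2* ≈ 148

Setting both brackets to zero gives the nullclines N1 + 0.356N2 = 87 and 1.13N1 + N2 = 187.
Substituting N2 = 187 - 1.13N1 into the first: N1(1 - 0.356·1.13) = 87 - 0.356·187.
So N1* = 20.4/0.598 = 34.2, and then N2* = 187 - 1.13·34.2 = 148.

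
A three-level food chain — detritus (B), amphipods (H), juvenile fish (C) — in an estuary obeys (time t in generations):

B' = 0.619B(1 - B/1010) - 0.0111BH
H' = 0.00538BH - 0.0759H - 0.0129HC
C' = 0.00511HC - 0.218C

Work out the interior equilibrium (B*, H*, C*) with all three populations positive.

From dC/dt = 0: 0.00511H* = 0.218, so H* = 42.7.
From dB/dt = 0: 0.619(1 - B*/1010) = 0.0111·42.7, giving B* = 1010·(1 - 0.765) = 237.
From dH/dt = 0: 0.00538·237 - 0.0759 = 0.0129C*, so C* = 1.2/0.0129 = 93.1.

B* ≈ 237, H* ≈ 42.7, C* ≈ 93.1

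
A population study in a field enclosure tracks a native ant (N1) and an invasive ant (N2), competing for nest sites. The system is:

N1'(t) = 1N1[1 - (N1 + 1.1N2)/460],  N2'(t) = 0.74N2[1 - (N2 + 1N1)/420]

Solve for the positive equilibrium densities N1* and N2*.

N1* ≈ 20, N2* ≈ 400

Setting both brackets to zero gives the nullclines N1 + 1.1N2 = 460 and 1N1 + N2 = 420.
Substituting N2 = 420 - 1N1 into the first: N1(1 - 1.1·1) = 460 - 1.1·420.
So N1* = -2/-0.1 = 20, and then N2* = 420 - 1·20 = 400.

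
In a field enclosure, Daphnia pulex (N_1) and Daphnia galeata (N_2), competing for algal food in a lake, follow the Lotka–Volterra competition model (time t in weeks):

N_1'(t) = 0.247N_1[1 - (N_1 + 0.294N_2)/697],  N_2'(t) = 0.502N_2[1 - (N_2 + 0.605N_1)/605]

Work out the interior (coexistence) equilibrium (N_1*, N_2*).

Setting both brackets to zero gives the nullclines N_1 + 0.294N_2 = 697 and 0.605N_1 + N_2 = 605.
Substituting N_2 = 605 - 0.605N_1 into the first: N_1(1 - 0.294·0.605) = 697 - 0.294·605.
So N_1* = 519/0.822 = 631, and then N_2* = 605 - 0.605·631 = 223.

N_1* ≈ 631, N_2* ≈ 223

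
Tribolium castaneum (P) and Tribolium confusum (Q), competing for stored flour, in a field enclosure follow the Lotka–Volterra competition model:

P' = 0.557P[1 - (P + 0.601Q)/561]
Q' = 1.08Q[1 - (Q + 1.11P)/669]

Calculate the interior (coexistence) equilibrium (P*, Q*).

Setting both brackets to zero gives the nullclines P + 0.601Q = 561 and 1.11P + Q = 669.
Substituting Q = 669 - 1.11P into the first: P(1 - 0.601·1.11) = 561 - 0.601·669.
So P* = 159/0.333 = 477, and then Q* = 669 - 1.11·477 = 139.

P* ≈ 477, Q* ≈ 139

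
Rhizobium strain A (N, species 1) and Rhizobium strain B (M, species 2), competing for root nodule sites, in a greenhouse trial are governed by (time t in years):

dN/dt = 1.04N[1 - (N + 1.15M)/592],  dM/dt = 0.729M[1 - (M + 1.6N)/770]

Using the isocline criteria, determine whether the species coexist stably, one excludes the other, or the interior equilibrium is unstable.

Compare the nullcline intercepts: K1/α12 = 592/1.15 = 515 < K2 = 770; K2/α21 = 770/1.6 = 481 < K1 = 592.
Since both are reversed, neither can invade when rare; the interior point is a saddle.

unstable coexistence (outcome depends on initial conditions)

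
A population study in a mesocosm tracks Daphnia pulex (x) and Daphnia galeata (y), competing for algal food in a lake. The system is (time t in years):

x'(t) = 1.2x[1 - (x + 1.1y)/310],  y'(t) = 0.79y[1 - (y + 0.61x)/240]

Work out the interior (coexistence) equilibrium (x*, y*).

x* ≈ 140, y* ≈ 155

Setting both brackets to zero gives the nullclines x + 1.1y = 310 and 0.61x + y = 240.
Substituting y = 240 - 0.61x into the first: x(1 - 1.1·0.61) = 310 - 1.1·240.
So x* = 46/0.329 = 140, and then y* = 240 - 0.61·140 = 155.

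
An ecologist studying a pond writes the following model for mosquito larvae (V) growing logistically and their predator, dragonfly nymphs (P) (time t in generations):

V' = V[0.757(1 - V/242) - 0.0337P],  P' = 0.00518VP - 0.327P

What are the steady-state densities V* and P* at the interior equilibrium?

From dP/dt = 0 with P > 0: 0.00518V* = 0.327, so V* = 63.1.
Substitute into dV/dt = 0: 0.757(1 - 63.1/242) = 0.0337P*.
The bracket is 0.739, giving P* = 0.56/0.0337 = 16.6.

V* ≈ 63.1, P* ≈ 16.6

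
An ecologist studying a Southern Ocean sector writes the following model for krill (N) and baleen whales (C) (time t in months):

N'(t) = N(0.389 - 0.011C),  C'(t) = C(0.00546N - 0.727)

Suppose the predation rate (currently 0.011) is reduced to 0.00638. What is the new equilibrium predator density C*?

C* ≈ 61

At the interior fixed point, setting dN/dt = 0 with N > 0 fixes C* = (prey growth rate)/(NC coefficient) — independent of the other coefficients.
With the change, C* = 0.389/0.00638 = 61; it rises from 35.4.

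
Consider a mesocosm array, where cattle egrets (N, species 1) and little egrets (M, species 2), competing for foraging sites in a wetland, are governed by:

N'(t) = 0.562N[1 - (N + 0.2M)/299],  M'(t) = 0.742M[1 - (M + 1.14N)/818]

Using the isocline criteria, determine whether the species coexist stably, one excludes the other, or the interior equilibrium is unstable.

stable coexistence

Compare the nullcline intercepts: K1/α12 = 299/0.2 = 1500 > K2 = 818; K2/α21 = 818/1.14 = 718 > K1 = 299.
Since both inequalities hold, each species can invade when rare, so the interior equilibrium is stable.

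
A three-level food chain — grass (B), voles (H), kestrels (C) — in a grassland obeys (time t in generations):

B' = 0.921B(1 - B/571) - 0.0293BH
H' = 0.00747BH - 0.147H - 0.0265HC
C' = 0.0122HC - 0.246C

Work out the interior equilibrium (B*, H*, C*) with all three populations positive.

From dC/dt = 0: 0.0122H* = 0.246, so H* = 20.2.
From dB/dt = 0: 0.921(1 - B*/571) = 0.0293·20.2, giving B* = 571·(1 - 0.641) = 205.
From dH/dt = 0: 0.00747·205 - 0.147 = 0.0265C*, so C* = 1.38/0.0265 = 52.2.

B* ≈ 205, H* ≈ 20.2, C* ≈ 52.2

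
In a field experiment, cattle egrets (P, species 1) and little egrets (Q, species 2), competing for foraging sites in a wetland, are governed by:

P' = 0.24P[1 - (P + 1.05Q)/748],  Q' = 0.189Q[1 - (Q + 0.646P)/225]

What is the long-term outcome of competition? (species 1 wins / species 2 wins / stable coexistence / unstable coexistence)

Compare the nullcline intercepts: K1/α12 = 748/1.05 = 712 > K2 = 225; K2/α21 = 225/0.646 = 348 < K1 = 748.
Since the inequalities point opposite ways, species 1 can invade but species 2 cannot.

species 1 excludes species 2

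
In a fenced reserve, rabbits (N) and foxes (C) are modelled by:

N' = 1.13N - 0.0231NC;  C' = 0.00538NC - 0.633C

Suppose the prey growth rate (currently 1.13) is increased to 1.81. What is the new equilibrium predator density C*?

C* ≈ 78.4

At the interior fixed point, setting dN/dt = 0 with N > 0 fixes C* = (prey growth rate)/(NC coefficient) — independent of the other coefficients.
With the change, C* = 1.81/0.0231 = 78.4; it rises from 48.9.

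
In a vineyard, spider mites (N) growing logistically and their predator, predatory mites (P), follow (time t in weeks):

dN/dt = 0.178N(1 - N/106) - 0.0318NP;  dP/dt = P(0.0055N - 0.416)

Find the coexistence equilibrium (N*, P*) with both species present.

From dP/dt = 0 with P > 0: 0.0055N* = 0.416, so N* = 75.6.
Substitute into dN/dt = 0: 0.178(1 - 75.6/106) = 0.0318P*.
The bracket is 0.286, giving P* = 0.051/0.0318 = 1.6.

N* ≈ 75.6, P* ≈ 1.6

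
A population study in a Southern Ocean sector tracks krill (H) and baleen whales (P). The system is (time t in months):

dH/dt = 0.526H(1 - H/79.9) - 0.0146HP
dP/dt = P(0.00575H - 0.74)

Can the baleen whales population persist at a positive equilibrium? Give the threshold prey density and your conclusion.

Threshold H = 129; K < 129, so no, the predator goes extinct.

The predator equation gives dP/dt > 0 only when H > 0.74/0.00575 = 129.
Without the predator, H → K = 79.9. Since 79.9 < 129, the predator cannot invade.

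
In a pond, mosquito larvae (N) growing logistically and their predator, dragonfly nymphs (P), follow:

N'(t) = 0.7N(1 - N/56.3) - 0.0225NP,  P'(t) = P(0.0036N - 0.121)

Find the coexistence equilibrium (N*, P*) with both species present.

N* ≈ 33.6, P* ≈ 12.5

From dP/dt = 0 with P > 0: 0.0036N* = 0.121, so N* = 33.6.
Substitute into dN/dt = 0: 0.7(1 - 33.6/56.3) = 0.0225P*.
The bracket is 0.403, giving P* = 0.282/0.0225 = 12.5.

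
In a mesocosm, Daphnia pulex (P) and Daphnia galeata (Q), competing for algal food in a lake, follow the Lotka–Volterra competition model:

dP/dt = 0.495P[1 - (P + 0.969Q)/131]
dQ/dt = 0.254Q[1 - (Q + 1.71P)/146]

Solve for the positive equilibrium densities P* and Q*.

P* ≈ 15.9, Q* ≈ 119

Setting both brackets to zero gives the nullclines P + 0.969Q = 131 and 1.71P + Q = 146.
Substituting Q = 146 - 1.71P into the first: P(1 - 0.969·1.71) = 131 - 0.969·146.
So P* = -10.5/-0.657 = 15.9, and then Q* = 146 - 1.71·15.9 = 119.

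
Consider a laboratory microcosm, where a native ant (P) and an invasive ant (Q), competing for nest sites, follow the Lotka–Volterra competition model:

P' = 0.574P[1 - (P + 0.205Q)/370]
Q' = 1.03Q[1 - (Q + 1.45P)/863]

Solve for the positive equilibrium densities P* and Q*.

P* ≈ 275, Q* ≈ 465

Setting both brackets to zero gives the nullclines P + 0.205Q = 370 and 1.45P + Q = 863.
Substituting Q = 863 - 1.45P into the first: P(1 - 0.205·1.45) = 370 - 0.205·863.
So P* = 193/0.703 = 275, and then Q* = 863 - 1.45·275 = 465.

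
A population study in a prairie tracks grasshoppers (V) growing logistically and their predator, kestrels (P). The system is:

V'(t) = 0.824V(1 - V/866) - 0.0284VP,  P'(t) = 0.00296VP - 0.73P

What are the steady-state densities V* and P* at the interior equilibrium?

From dP/dt = 0 with P > 0: 0.00296V* = 0.73, so V* = 247.
Substitute into dV/dt = 0: 0.824(1 - 247/866) = 0.0284P*.
The bracket is 0.715, giving P* = 0.589/0.0284 = 20.8.

V* ≈ 247, P* ≈ 20.8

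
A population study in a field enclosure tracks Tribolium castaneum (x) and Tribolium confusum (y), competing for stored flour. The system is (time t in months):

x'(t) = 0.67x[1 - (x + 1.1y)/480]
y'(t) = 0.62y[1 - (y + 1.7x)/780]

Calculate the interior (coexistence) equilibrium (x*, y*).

x* ≈ 434, y* ≈ 41.4

Setting both brackets to zero gives the nullclines x + 1.1y = 480 and 1.7x + y = 780.
Substituting y = 780 - 1.7x into the first: x(1 - 1.1·1.7) = 480 - 1.1·780.
So x* = -378/-0.87 = 434, and then y* = 780 - 1.7·434 = 41.4.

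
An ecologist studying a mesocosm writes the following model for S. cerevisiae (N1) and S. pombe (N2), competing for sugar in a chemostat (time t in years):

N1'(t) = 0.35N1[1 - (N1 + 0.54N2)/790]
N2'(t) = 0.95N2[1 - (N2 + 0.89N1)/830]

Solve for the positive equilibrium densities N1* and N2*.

N1* ≈ 658, N2* ≈ 244

Setting both brackets to zero gives the nullclines N1 + 0.54N2 = 790 and 0.89N1 + N2 = 830.
Substituting N2 = 830 - 0.89N1 into the first: N1(1 - 0.54·0.89) = 790 - 0.54·830.
So N1* = 342/0.519 = 658, and then N2* = 830 - 0.89·658 = 244.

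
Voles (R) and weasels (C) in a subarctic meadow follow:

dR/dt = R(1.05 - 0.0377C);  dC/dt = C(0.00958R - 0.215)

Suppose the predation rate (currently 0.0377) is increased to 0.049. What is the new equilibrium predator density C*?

At the interior fixed point, setting dR/dt = 0 with R > 0 fixes C* = (prey growth rate)/(RC coefficient) — independent of the other coefficients.
With the change, C* = 1.05/0.049 = 21.4; it falls from 27.9.

C* ≈ 21.4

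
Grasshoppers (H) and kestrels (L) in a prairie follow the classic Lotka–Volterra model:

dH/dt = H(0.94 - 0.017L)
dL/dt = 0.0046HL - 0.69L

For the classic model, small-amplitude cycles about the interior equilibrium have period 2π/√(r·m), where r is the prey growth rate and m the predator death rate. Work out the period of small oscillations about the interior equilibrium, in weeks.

Here r = 0.94 and m = 0.69, so r·m = 0.649.
ω = √0.649 = 0.805 per week, hence T = 2π/ω ≈ 7.8 weeks.

T ≈ 7.8 weeks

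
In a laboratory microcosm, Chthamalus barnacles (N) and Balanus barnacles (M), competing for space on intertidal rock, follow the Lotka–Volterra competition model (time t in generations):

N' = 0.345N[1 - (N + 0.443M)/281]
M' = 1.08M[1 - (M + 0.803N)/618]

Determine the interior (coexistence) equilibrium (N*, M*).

N* ≈ 11.2, M* ≈ 609

Setting both brackets to zero gives the nullclines N + 0.443M = 281 and 0.803N + M = 618.
Substituting M = 618 - 0.803N into the first: N(1 - 0.443·0.803) = 281 - 0.443·618.
So N* = 7.23/0.644 = 11.2, and then M* = 618 - 0.803·11.2 = 609.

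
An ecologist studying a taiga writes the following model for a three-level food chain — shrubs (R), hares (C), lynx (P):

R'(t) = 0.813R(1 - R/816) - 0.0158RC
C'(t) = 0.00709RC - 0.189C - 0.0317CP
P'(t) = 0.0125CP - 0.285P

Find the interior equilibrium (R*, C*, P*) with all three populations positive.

R* ≈ 454, C* ≈ 22.8, P* ≈ 95.7

From dP/dt = 0: 0.0125C* = 0.285, so C* = 22.8.
From dR/dt = 0: 0.813(1 - R*/816) = 0.0158·22.8, giving R* = 816·(1 - 0.443) = 454.
From dC/dt = 0: 0.00709·454 - 0.189 = 0.0317P*, so P* = 3.03/0.0317 = 95.7.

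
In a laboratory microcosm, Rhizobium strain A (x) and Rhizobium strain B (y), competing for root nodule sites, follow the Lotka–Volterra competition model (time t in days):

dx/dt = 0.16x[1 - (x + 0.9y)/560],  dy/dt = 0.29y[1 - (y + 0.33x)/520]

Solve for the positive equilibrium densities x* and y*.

x* ≈ 131, y* ≈ 477

Setting both brackets to zero gives the nullclines x + 0.9y = 560 and 0.33x + y = 520.
Substituting y = 520 - 0.33x into the first: x(1 - 0.9·0.33) = 560 - 0.9·520.
So x* = 92/0.703 = 131, and then y* = 520 - 0.33·131 = 477.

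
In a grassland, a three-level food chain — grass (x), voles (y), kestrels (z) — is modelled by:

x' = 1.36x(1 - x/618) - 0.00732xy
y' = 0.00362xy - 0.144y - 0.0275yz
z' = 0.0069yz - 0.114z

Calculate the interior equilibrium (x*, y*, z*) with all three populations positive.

From dz/dt = 0: 0.0069y* = 0.114, so y* = 16.5.
From dx/dt = 0: 1.36(1 - x*/618) = 0.00732·16.5, giving x* = 618·(1 - 0.0889) = 563.
From dy/dt = 0: 0.00362·563 - 0.144 = 0.0275z*, so z* = 1.89/0.0275 = 68.9.

x* ≈ 563, y* ≈ 16.5, z* ≈ 68.9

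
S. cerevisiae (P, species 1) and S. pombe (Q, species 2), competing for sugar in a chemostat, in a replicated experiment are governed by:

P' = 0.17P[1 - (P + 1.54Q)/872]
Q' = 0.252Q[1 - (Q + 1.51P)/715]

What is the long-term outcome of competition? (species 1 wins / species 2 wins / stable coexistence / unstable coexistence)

Compare the nullcline intercepts: K1/α12 = 872/1.54 = 566 < K2 = 715; K2/α21 = 715/1.51 = 474 < K1 = 872.
Since both are reversed, neither can invade when rare; the interior point is a saddle.

unstable coexistence (outcome depends on initial conditions)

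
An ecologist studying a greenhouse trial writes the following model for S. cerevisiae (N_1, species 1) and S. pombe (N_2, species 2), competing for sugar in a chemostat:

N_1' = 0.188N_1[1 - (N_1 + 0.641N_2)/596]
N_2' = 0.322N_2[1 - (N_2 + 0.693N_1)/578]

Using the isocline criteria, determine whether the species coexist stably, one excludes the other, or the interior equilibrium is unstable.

stable coexistence

Compare the nullcline intercepts: K1/α12 = 596/0.641 = 930 > K2 = 578; K2/α21 = 578/0.693 = 834 > K1 = 596.
Since both inequalities hold, each species can invade when rare, so the interior equilibrium is stable.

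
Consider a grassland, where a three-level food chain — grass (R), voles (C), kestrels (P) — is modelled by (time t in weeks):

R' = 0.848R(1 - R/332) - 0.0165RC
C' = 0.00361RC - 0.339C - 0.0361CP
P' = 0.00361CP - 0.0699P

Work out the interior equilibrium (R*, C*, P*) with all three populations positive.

R* ≈ 207, C* ≈ 19.4, P* ≈ 11.3

From dP/dt = 0: 0.00361C* = 0.0699, so C* = 19.4.
From dR/dt = 0: 0.848(1 - R*/332) = 0.0165·19.4, giving R* = 332·(1 - 0.377) = 207.
From dC/dt = 0: 0.00361·207 - 0.339 = 0.0361P*, so P* = 0.408/0.0361 = 11.3.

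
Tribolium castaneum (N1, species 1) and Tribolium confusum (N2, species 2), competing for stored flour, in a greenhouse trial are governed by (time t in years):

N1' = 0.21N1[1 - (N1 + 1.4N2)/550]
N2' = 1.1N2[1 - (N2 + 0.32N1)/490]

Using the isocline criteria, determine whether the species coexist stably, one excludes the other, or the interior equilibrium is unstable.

species 2 excludes species 1

Compare the nullcline intercepts: K1/α12 = 550/1.4 = 393 < K2 = 490; K2/α21 = 490/0.32 = 1530 > K1 = 550.
Since the inequalities point opposite ways, species 2 can invade but species 1 cannot.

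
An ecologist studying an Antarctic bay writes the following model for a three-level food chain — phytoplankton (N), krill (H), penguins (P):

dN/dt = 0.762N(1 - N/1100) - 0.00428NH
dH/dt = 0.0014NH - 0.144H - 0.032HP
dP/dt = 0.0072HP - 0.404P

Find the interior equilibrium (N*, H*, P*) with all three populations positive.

N* ≈ 753, H* ≈ 56.1, P* ≈ 28.5

From dP/dt = 0: 0.0072H* = 0.404, so H* = 56.1.
From dN/dt = 0: 0.762(1 - N*/1100) = 0.00428·56.1, giving N* = 1100·(1 - 0.315) = 753.
From dH/dt = 0: 0.0014·753 - 0.144 = 0.032P*, so P* = 0.911/0.032 = 28.5.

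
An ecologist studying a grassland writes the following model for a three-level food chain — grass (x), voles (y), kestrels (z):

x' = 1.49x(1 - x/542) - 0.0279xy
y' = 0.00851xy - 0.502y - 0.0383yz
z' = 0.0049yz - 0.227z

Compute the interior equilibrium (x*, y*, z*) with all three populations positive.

From dz/dt = 0: 0.0049y* = 0.227, so y* = 46.3.
From dx/dt = 0: 1.49(1 - x*/542) = 0.0279·46.3, giving x* = 542·(1 - 0.867) = 71.8.
From dy/dt = 0: 0.00851·71.8 - 0.502 = 0.0383z*, so z* = 0.109/0.0383 = 2.85.

x* ≈ 71.8, y* ≈ 46.3, z* ≈ 2.85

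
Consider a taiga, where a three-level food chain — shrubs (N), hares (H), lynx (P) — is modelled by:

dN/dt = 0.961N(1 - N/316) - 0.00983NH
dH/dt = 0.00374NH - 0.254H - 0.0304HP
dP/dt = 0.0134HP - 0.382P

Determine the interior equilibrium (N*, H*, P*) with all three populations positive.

From dP/dt = 0: 0.0134H* = 0.382, so H* = 28.5.
From dN/dt = 0: 0.961(1 - N*/316) = 0.00983·28.5, giving N* = 316·(1 - 0.292) = 224.
From dH/dt = 0: 0.00374·224 - 0.254 = 0.0304P*, so P* = 0.583/0.0304 = 19.2.

N* ≈ 224, H* ≈ 28.5, P* ≈ 19.2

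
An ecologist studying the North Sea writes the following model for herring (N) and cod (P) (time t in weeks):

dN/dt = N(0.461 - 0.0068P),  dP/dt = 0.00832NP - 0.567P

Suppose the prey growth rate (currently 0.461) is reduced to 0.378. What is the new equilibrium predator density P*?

At the interior fixed point, setting dN/dt = 0 with N > 0 fixes P* = (prey growth rate)/(NP coefficient) — independent of the other coefficients.
With the change, P* = 0.378/0.0068 = 55.6; it falls from 67.8.

P* ≈ 55.6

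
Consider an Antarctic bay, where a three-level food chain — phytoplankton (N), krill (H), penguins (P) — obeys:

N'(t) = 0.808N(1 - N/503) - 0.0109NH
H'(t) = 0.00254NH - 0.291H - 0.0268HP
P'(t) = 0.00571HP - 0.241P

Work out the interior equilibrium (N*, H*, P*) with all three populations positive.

N* ≈ 217, H* ≈ 42.2, P* ≈ 9.67

From dP/dt = 0: 0.00571H* = 0.241, so H* = 42.2.
From dN/dt = 0: 0.808(1 - N*/503) = 0.0109·42.2, giving N* = 503·(1 - 0.569) = 217.
From dH/dt = 0: 0.00254·217 - 0.291 = 0.0268P*, so P* = 0.259/0.0268 = 9.67.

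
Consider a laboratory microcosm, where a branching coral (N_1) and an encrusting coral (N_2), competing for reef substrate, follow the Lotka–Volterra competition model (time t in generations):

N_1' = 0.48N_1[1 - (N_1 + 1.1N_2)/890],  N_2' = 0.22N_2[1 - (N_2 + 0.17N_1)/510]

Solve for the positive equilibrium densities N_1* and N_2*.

Setting both brackets to zero gives the nullclines N_1 + 1.1N_2 = 890 and 0.17N_1 + N_2 = 510.
Substituting N_2 = 510 - 0.17N_1 into the first: N_1(1 - 1.1·0.17) = 890 - 1.1·510.
So N_1* = 329/0.813 = 405, and then N_2* = 510 - 0.17·405 = 441.

N_1* ≈ 405, N_2* ≈ 441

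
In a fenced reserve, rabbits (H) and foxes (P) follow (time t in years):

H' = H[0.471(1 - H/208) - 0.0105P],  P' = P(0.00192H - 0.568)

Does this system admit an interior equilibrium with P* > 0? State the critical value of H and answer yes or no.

The predator equation gives dP/dt > 0 only when H > 0.568/0.00192 = 296.
Without the predator, H → K = 208. Since 208 < 296, the predator cannot invade.

Threshold H = 296; K < 296, so no, the predator goes extinct.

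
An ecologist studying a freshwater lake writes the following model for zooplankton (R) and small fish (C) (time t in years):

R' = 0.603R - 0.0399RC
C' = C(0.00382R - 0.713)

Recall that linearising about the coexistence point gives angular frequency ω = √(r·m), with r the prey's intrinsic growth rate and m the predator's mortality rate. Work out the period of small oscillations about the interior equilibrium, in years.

T ≈ 9.58 years

Here r = 0.603 and m = 0.713, so r·m = 0.43.
ω = √0.43 = 0.656 per year, hence T = 2π/ω ≈ 9.58 years.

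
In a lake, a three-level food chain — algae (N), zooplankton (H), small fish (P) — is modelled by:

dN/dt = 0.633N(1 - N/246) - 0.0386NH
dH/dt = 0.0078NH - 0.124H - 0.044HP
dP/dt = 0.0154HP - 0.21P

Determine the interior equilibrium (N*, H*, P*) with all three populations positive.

From dP/dt = 0: 0.0154H* = 0.21, so H* = 13.6.
From dN/dt = 0: 0.633(1 - N*/246) = 0.0386·13.6, giving N* = 246·(1 - 0.832) = 41.4.
From dH/dt = 0: 0.0078·41.4 - 0.124 = 0.044P*, so P* = 0.199/0.044 = 4.53.

N* ≈ 41.4, H* ≈ 13.6, P* ≈ 4.53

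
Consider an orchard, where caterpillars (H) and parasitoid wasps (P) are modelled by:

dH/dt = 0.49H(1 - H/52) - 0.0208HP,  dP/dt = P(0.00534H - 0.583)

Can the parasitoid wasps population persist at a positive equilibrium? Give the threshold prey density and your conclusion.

Threshold H = 109; K < 109, so no, the predator goes extinct.

The predator equation gives dP/dt > 0 only when H > 0.583/0.00534 = 109.
Without the predator, H → K = 52. Since 52 < 109, the predator cannot invade.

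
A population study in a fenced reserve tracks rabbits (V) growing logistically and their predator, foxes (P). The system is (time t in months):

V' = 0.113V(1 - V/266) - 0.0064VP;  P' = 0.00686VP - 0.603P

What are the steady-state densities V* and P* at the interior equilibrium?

From dP/dt = 0 with P > 0: 0.00686V* = 0.603, so V* = 87.9.
Substitute into dV/dt = 0: 0.113(1 - 87.9/266) = 0.0064P*.
The bracket is 0.67, giving P* = 0.0757/0.0064 = 11.8.

V* ≈ 87.9, P* ≈ 11.8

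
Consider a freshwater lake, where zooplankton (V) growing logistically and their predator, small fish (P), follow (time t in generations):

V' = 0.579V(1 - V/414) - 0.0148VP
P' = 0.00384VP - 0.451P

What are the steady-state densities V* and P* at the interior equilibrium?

V* ≈ 117, P* ≈ 28

From dP/dt = 0 with P > 0: 0.00384V* = 0.451, so V* = 117.
Substitute into dV/dt = 0: 0.579(1 - 117/414) = 0.0148P*.
The bracket is 0.716, giving P* = 0.415/0.0148 = 28.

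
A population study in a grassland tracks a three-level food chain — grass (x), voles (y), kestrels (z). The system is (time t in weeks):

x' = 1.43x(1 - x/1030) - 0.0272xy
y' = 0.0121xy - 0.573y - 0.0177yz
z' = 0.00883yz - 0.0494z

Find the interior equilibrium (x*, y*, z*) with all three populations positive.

From dz/dt = 0: 0.00883y* = 0.0494, so y* = 5.59.
From dx/dt = 0: 1.43(1 - x*/1030) = 0.0272·5.59, giving x* = 1030·(1 - 0.106) = 920.
From dy/dt = 0: 0.0121·920 - 0.573 = 0.0177z*, so z* = 10.6/0.0177 = 597.

x* ≈ 920, y* ≈ 5.59, z* ≈ 597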